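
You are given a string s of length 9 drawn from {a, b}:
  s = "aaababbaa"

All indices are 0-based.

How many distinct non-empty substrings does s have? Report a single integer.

rank | idx | suffix
   0 |   8 | a
   1 |   7 | aa
   2 |   0 | aaababbaa
   3 |   1 | aababbaa
   4 |   2 | ababbaa
   5 |   4 | abbaa
   6 |   6 | baa
   7 |   3 | babbaa
   8 |   5 | bbaa

SA = [8, 7, 0, 1, 2, 4, 6, 3, 5]
rank  pair      lcp
   1  s[8:],s[7:]  1  'a'
   2  s[7:],s[0:]  2  'aa'
   3  s[0:],s[1:]  2  'aa'
   4  s[1:],s[2:]  1  'a'
   5  s[2:],s[4:]  2  'ab'
   6  s[4:],s[6:]  0  ''
   7  s[6:],s[3:]  2  'ba'
   8  s[3:],s[5:]  1  'b'

n(n+1)/2 = 9·10/2 = 45
Σ LCP = 0 + 1 + 2 + 2 + 1 + 2 + 0 + 2 + 1 = 11
distinct = 45 − 11 = 34

34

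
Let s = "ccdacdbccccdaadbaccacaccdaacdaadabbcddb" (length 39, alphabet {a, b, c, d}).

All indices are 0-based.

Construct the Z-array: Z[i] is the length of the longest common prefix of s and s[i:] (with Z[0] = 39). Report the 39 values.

[39, 1, 0, 0, 1, 0, 0, 2, 2, 4, 1, 0, 0, 0, 0, 0, 0, 2, 1, 0, 1, 0, 4, 1, 0, 0, 0, 1, 0, 0, 0, 0, 0, 0, 0, 1, 0, 0, 0]

Z[0]=39
i=1: i≥r, start 0; Z[1]=1 grow→box=[1,2)
i=2: i≥r, start 0; Z[2]=0
i=3: i≥r, start 0; Z[3]=0
i=4: i≥r, start 0; Z[4]=1 grow→box=[4,5)
i=5: i≥r, start 0; Z[5]=0
i=6: i≥r, start 0; Z[6]=0
i=7: i≥r, start 0; Z[7]=2 grow→box=[7,9)
i=8: min(r-i=1, Z[1]=1)=1; Z[8]=2 grow→box=[8,10)
i=9: min(r-i=1, Z[1]=1)=1; Z[9]=4 grow→box=[9,13)
i=10: min(r-i=3, Z[1]=1)=1; Z[10]=1
i=11: min(r-i=2, Z[2]=0)=0; Z[11]=0
i=12: min(r-i=1, Z[3]=0)=0; Z[12]=0
i=13: i≥r, start 0; Z[13]=0
i=14: i≥r, start 0; Z[14]=0
i=15: i≥r, start 0; Z[15]=0
i=16: i≥r, start 0; Z[16]=0
i=17: i≥r, start 0; Z[17]=2 grow→box=[17,19)
i=18: min(r-i=1, Z[1]=1)=1; Z[18]=1
i=19: i≥r, start 0; Z[19]=0
i=20: i≥r, start 0; Z[20]=1 grow→box=[20,21)
i=21: i≥r, start 0; Z[21]=0
i=22: i≥r, start 0; Z[22]=4 grow→box=[22,26)
i=23: min(r-i=3, Z[1]=1)=1; Z[23]=1
i=24: min(r-i=2, Z[2]=0)=0; Z[24]=0
i=25: min(r-i=1, Z[3]=0)=0; Z[25]=0
i=26: i≥r, start 0; Z[26]=0
i=27: i≥r, start 0; Z[27]=1 grow→box=[27,28)
i=28: i≥r, start 0; Z[28]=0
i=29: i≥r, start 0; Z[29]=0
i=30: i≥r, start 0; Z[30]=0
i=31: i≥r, start 0; Z[31]=0
i=32: i≥r, start 0; Z[32]=0
i=33: i≥r, start 0; Z[33]=0
i=34: i≥r, start 0; Z[34]=0
i=35: i≥r, start 0; Z[35]=1 grow→box=[35,36)
i=36: i≥r, start 0; Z[36]=0
i=37: i≥r, start 0; Z[37]=0
i=38: i≥r, start 0; Z[38]=0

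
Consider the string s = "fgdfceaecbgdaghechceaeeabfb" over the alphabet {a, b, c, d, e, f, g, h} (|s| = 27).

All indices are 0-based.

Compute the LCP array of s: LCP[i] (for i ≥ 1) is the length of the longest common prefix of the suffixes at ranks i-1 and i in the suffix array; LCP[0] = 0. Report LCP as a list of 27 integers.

rank | idx | suffix
   0 |  23 | abfb
   1 |   6 | aecbgdaghechceaeeabfb
   2 |  20 | aeeabfb
   3 |  12 | aghechceaeeabfb
   4 |  26 | b
   5 |  24 | bfb
   6 |   9 | bgdaghechceaeeabfb
   7 |   8 | cbgdaghechceaeeabfb
   8 |   4 | ceaecbgdaghechceaeeabfb
   9 |  18 | ceaeeabfb
  10 |  16 | chceaeeabfb
  11 |  11 | daghechceaeeabfb
  12 |   2 | dfceaecbgdaghechceaeeabfb
  13 |  22 | eabfb
  14 |   5 | eaecbgdaghechceaeeabfb
  15 |  19 | eaeeabfb
  16 |   7 | ecbgdaghechceaeeabfb
  17 |  15 | echceaeeabfb
  18 |  21 | eeabfb
  19 |  25 | fb
  20 |   3 | fceaecbgdaghechceaeeabfb
  21 |   0 | fgdfceaecbgdaghechceaeeabfb
  22 |  10 | gdaghechceaeeabfb
  23 |   1 | gdfceaecbgdaghechceaeeabfb
  24 |  13 | ghechceaeeabfb
  25 |  17 | hceaeeabfb
  26 |  14 | hechceaeeabfb

SA = [23, 6, 20, 12, 26, 24, 9, 8, 4, 18, 16, 11, 2, 22, 5, 19, 7, 15, 21, 25, 3, 0, 10, 1, 13, 17, 14]
[i] adj suffixes → lcp
  [1] 23/6 → 1 ('a')
  [2] 6/20 → 2 ('ae')
  [3] 20/12 → 1 ('a')
  [4] 12/26 → 0 ('')
  [5] 26/24 → 1 ('b')
  [6] 24/9 → 1 ('b')
  [7] 9/8 → 0 ('')
  [8] 8/4 → 1 ('c')
  [9] 4/18 → 4 ('ceae')
  [10] 18/16 → 1 ('c')
  [11] 16/11 → 0 ('')
  [12] 11/2 → 1 ('d')
  [13] 2/22 → 0 ('')
  [14] 22/5 → 2 ('ea')
  [15] 5/19 → 3 ('eae')
  [16] 19/7 → 1 ('e')
  [17] 7/15 → 2 ('ec')
  [18] 15/21 → 1 ('e')
  [19] 21/25 → 0 ('')
  [20] 25/3 → 1 ('f')
  [21] 3/0 → 1 ('f')
  [22] 0/10 → 0 ('')
  [23] 10/1 → 2 ('gd')
  [24] 1/13 → 1 ('g')
  [25] 13/17 → 0 ('')
  [26] 17/14 → 1 ('h')

[0, 1, 2, 1, 0, 1, 1, 0, 1, 4, 1, 0, 1, 0, 2, 3, 1, 2, 1, 0, 1, 1, 0, 2, 1, 0, 1]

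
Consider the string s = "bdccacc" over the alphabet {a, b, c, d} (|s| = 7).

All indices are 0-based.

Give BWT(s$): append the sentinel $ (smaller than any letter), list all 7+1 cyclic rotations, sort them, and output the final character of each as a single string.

cc$ccadb

rank  rotation  last
    0  $bdccacc  c
    1  acc$bdcc  c
    2  bdccacc$  $
    3  c$bdccac  c
    4  cacc$bdc  c
    5  cc$bdcca  a
    6  ccacc$bd  d
    7  dccacc$b  b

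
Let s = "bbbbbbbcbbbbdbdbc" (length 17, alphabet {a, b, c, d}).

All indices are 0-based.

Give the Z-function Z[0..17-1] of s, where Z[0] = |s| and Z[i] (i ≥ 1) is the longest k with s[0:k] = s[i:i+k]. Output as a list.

Z[0]=17
i=1: fresh scan; Z[1]=6 grow→box=[1,7)
i=2: min(r-i=5, Z[1]=6)=5; Z[2]=5
i=3: min(r-i=4, Z[2]=5)=4; Z[3]=4
i=4: min(r-i=3, Z[3]=4)=3; Z[4]=3
i=5: min(r-i=2, Z[4]=3)=2; Z[5]=2
i=6: min(r-i=1, Z[5]=2)=1; Z[6]=1
i=7: fresh scan; Z[7]=0
i=8: fresh scan; Z[8]=4 grow→box=[8,12)
i=9: min(r-i=3, Z[1]=6)=3; Z[9]=3
i=10: min(r-i=2, Z[2]=5)=2; Z[10]=2
i=11: min(r-i=1, Z[3]=4)=1; Z[11]=1
i=12: fresh scan; Z[12]=0
i=13: fresh scan; Z[13]=1 grow→box=[13,14)
i=14: fresh scan; Z[14]=0
i=15: fresh scan; Z[15]=1 grow→box=[15,16)
i=16: fresh scan; Z[16]=0

[17, 6, 5, 4, 3, 2, 1, 0, 4, 3, 2, 1, 0, 1, 0, 1, 0]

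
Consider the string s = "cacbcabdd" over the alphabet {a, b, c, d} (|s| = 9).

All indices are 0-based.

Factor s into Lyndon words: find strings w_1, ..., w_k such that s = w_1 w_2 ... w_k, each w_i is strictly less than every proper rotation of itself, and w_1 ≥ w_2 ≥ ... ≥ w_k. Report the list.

emit factor 1: 'c' (i=0, period=1)
emit factor 2: 'acbc' (i=1, period=4)
emit factor 3: 'abdd' (i=5, period=4)

["c", "acbc", "abdd"]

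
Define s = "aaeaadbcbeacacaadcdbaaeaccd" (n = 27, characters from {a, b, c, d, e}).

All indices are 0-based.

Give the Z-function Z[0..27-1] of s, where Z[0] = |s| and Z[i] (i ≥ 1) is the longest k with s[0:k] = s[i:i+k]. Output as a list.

[27, 1, 0, 2, 1, 0, 0, 0, 0, 0, 1, 0, 1, 0, 2, 1, 0, 0, 0, 0, 4, 1, 0, 1, 0, 0, 0]

Z[0]=27
i=1: outside box; Z[1]=1 grow→box=[1,2)
i=2: outside box; Z[2]=0
i=3: outside box; Z[3]=2 grow→box=[3,5)
i=4: min(r-i=1, Z[1]=1)=1; Z[4]=1
i=5: outside box; Z[5]=0
i=6: outside box; Z[6]=0
i=7: outside box; Z[7]=0
i=8: outside box; Z[8]=0
i=9: outside box; Z[9]=0
i=10: outside box; Z[10]=1 grow→box=[10,11)
i=11: outside box; Z[11]=0
i=12: outside box; Z[12]=1 grow→box=[12,13)
i=13: outside box; Z[13]=0
i=14: outside box; Z[14]=2 grow→box=[14,16)
i=15: min(r-i=1, Z[1]=1)=1; Z[15]=1
i=16: outside box; Z[16]=0
i=17: outside box; Z[17]=0
i=18: outside box; Z[18]=0
i=19: outside box; Z[19]=0
i=20: outside box; Z[20]=4 grow→box=[20,24)
i=21: min(r-i=3, Z[1]=1)=1; Z[21]=1
i=22: min(r-i=2, Z[2]=0)=0; Z[22]=0
i=23: min(r-i=1, Z[3]=2)=1; Z[23]=1
i=24: outside box; Z[24]=0
i=25: outside box; Z[25]=0
i=26: outside box; Z[26]=0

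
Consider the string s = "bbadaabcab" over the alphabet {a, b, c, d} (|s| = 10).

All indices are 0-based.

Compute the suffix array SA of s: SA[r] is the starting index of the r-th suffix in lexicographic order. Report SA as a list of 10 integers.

[4, 8, 5, 2, 9, 1, 0, 6, 7, 3]

rank | idx | suffix
   0 |   4 | aabcab
   1 |   8 | ab
   2 |   5 | abcab
   3 |   2 | adaabcab
   4 |   9 | b
   5 |   1 | badaabcab
   6 |   0 | bbadaabcab
   7 |   6 | bcab
   8 |   7 | cab
   9 |   3 | daabcab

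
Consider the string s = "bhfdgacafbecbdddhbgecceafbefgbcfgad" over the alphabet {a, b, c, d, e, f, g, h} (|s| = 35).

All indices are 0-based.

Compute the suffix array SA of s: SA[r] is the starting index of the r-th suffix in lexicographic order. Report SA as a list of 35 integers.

[5, 33, 7, 23, 29, 12, 9, 25, 17, 0, 6, 11, 20, 21, 30, 34, 13, 14, 3, 15, 22, 10, 19, 26, 8, 24, 2, 31, 27, 4, 32, 28, 18, 16, 1]

rank→(start, suffix):
  0 → (5, 'acafbecbdddhbgecceafbefgbcfgad')
  1 → (33, 'ad')
  2 → (7, 'afbecbdddhbgecceafbefgbcfgad')
  3 → (23, 'afbefgbcfgad')
  4 → (29, 'bcfgad')
  5 → (12, 'bdddhbgecceafbefgbcfgad')
  6 → (9, 'becbdddhbgecceafbefgbcfgad')
  7 → (25, 'befgbcfgad')
  8 → (17, 'bgecceafbefgbcfgad')
  9 → (0, 'bhfdgacafbecbdddhbgecceafbefgbcfgad')
  10 → (6, 'cafbecbdddhbgecceafbefgbcfgad')
  11 → (11, 'cbdddhbgecceafbefgbcfgad')
  12 → (20, 'cceafbefgbcfgad')
  13 → (21, 'ceafbefgbcfgad')
  14 → (30, 'cfgad')
  15 → (34, 'd')
  16 → (13, 'dddhbgecceafbefgbcfgad')
  17 → (14, 'ddhbgecceafbefgbcfgad')
  18 → (3, 'dgacafbecbdddhbgecceafbefgbcfgad')
  19 → (15, 'dhbgecceafbefgbcfgad')
  20 → (22, 'eafbefgbcfgad')
  21 → (10, 'ecbdddhbgecceafbefgbcfgad')
  22 → (19, 'ecceafbefgbcfgad')
  23 → (26, 'efgbcfgad')
  24 → (8, 'fbecbdddhbgecceafbefgbcfgad')
  25 → (24, 'fbefgbcfgad')
  26 → (2, 'fdgacafbecbdddhbgecceafbefgbcfgad')
  27 → (31, 'fgad')
  28 → (27, 'fgbcfgad')
  29 → (4, 'gacafbecbdddhbgecceafbefgbcfgad')
  30 → (32, 'gad')
  31 → (28, 'gbcfgad')
  32 → (18, 'gecceafbefgbcfgad')
  33 → (16, 'hbgecceafbefgbcfgad')
  34 → (1, 'hfdgacafbecbdddhbgecceafbefgbcfgad')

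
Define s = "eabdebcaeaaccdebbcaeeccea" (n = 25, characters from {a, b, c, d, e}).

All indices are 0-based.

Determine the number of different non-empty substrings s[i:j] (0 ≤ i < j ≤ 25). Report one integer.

293

sorted suffixes:
  #0 SA[0]=24  'a'
  #1 SA[1]=9  'aaccdebbcaeeccea'
  #2 SA[2]=1  'abdebcaeaaccdebbcaeeccea'
  #3 SA[3]=10  'accdebbcaeeccea'
  #4 SA[4]=7  'aeaaccdebbcaeeccea'
  #5 SA[5]=18  'aeeccea'
  #6 SA[6]=15  'bbcaeeccea'
  #7 SA[7]=5  'bcaeaaccdebbcaeeccea'
  #8 SA[8]=16  'bcaeeccea'
  #9 SA[9]=2  'bdebcaeaaccdebbcaeeccea'
  #10 SA[10]=6  'caeaaccdebbcaeeccea'
  #11 SA[11]=17  'caeeccea'
  #12 SA[12]=11  'ccdebbcaeeccea'
  #13 SA[13]=21  'ccea'
  #14 SA[14]=12  'cdebbcaeeccea'
  #15 SA[15]=22  'cea'
  #16 SA[16]=13  'debbcaeeccea'
  #17 SA[17]=3  'debcaeaaccdebbcaeeccea'
  #18 SA[18]=23  'ea'
  #19 SA[19]=8  'eaaccdebbcaeeccea'
  #20 SA[20]=0  'eabdebcaeaaccdebbcaeeccea'
  #21 SA[21]=14  'ebbcaeeccea'
  #22 SA[22]=4  'ebcaeaaccdebbcaeeccea'
  #23 SA[23]=20  'eccea'
  #24 SA[24]=19  'eeccea'

SA = [24, 9, 1, 10, 7, 18, 15, 5, 16, 2, 6, 17, 11, 21, 12, 22, 13, 3, 23, 8, 0, 14, 4, 20, 19]
rank  pair      lcp
   1  s[24:],s[9:]  1  'a'
   2  s[9:],s[1:]  1  'a'
   3  s[1:],s[10:]  1  'a'
   4  s[10:],s[7:]  1  'a'
   5  s[7:],s[18:]  2  'ae'
   6  s[18:],s[15:]  0  ''
   7  s[15:],s[5:]  1  'b'
   8  s[5:],s[16:]  4  'bcae'
   9  s[16:],s[2:]  1  'b'
  10  s[2:],s[6:]  0  ''
  11  s[6:],s[17:]  3  'cae'
  12  s[17:],s[11:]  1  'c'
  13  s[11:],s[21:]  2  'cc'
  14  s[21:],s[12:]  1  'c'
  15  s[12:],s[22:]  1  'c'
  16  s[22:],s[13:]  0  ''
  17  s[13:],s[3:]  3  'deb'
  18  s[3:],s[23:]  0  ''
  19  s[23:],s[8:]  2  'ea'
  20  s[8:],s[0:]  2  'ea'
  21  s[0:],s[14:]  1  'e'
  22  s[14:],s[4:]  2  'eb'
  23  s[4:],s[20:]  1  'e'
  24  s[20:],s[19:]  1  'e'

n(n+1)/2 = 25·26/2 = 325
Σ LCP = 0 + 1 + 1 + 1 + 1 + 2 + 0 + 1 + 4 + 1 + 0 + 3 + 1 + 2 + 1 + 1 + 0 + 3 + 0 + 2 + 2 + 1 + 2 + 1 + 1 = 32
distinct = 325 − 32 = 293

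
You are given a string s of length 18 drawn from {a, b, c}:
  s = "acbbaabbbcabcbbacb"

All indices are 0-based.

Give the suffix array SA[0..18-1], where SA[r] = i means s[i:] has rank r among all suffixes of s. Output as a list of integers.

[4, 5, 10, 15, 0, 17, 3, 14, 2, 13, 6, 7, 8, 11, 9, 16, 1, 12]

sorted suffixes:
  #0 SA[0]=4  'aabbbcabcbbacb'
  #1 SA[1]=5  'abbbcabcbbacb'
  #2 SA[2]=10  'abcbbacb'
  #3 SA[3]=15  'acb'
  #4 SA[4]=0  'acbbaabbbcabcbbacb'
  #5 SA[5]=17  'b'
  #6 SA[6]=3  'baabbbcabcbbacb'
  #7 SA[7]=14  'bacb'
  #8 SA[8]=2  'bbaabbbcabcbbacb'
  #9 SA[9]=13  'bbacb'
  #10 SA[10]=6  'bbbcabcbbacb'
  #11 SA[11]=7  'bbcabcbbacb'
  #12 SA[12]=8  'bcabcbbacb'
  #13 SA[13]=11  'bcbbacb'
  #14 SA[14]=9  'cabcbbacb'
  #15 SA[15]=16  'cb'
  #16 SA[16]=1  'cbbaabbbcabcbbacb'
  #17 SA[17]=12  'cbbacb'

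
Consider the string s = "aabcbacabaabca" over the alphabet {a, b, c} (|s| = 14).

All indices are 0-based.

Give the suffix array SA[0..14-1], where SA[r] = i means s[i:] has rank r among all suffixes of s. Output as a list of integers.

sorted suffixes:
  #0 SA[0]=13  'a'
  #1 SA[1]=9  'aabca'
  #2 SA[2]=0  'aabcbacabaabca'
  #3 SA[3]=7  'abaabca'
  #4 SA[4]=10  'abca'
  #5 SA[5]=1  'abcbacabaabca'
  #6 SA[6]=5  'acabaabca'
  #7 SA[7]=8  'baabca'
  #8 SA[8]=4  'bacabaabca'
  #9 SA[9]=11  'bca'
  #10 SA[10]=2  'bcbacabaabca'
  #11 SA[11]=12  'ca'
  #12 SA[12]=6  'cabaabca'
  #13 SA[13]=3  'cbacabaabca'

[13, 9, 0, 7, 10, 1, 5, 8, 4, 11, 2, 12, 6, 3]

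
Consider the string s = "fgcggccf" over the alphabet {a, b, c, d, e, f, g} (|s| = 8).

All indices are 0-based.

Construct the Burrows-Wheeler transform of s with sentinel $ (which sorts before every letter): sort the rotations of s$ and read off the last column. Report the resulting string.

rank  rotation   last
    0  $fgcggccf  f
    1  ccf$fgcgg  g
    2  cf$fgcggc  c
    3  cggccf$fg  g
    4  f$fgcggcc  c
    5  fgcggccf$  $
    6  gccf$fgcg  g
    7  gcggccf$f  f
    8  ggccf$fgc  c

fgcgc$gfc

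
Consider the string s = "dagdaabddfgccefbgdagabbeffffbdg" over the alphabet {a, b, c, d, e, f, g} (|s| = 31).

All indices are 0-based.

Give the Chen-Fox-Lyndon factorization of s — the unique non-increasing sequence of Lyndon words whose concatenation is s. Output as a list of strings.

emit factor 1: 'd' (i=0, period=1)
emit factor 2: 'agd' (i=1, period=3)
emit factor 3: 'aabddfgccefbgdagabbeffffbdg' (i=4, period=27)

["d", "agd", "aabddfgccefbgdagabbeffffbdg"]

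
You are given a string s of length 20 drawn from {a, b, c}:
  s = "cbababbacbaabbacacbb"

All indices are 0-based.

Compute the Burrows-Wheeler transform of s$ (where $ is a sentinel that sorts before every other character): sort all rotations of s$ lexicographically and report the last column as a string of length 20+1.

rank  rotation               last
    0  $cbababbacbaabbacacbb  b
    1  aabbacacbb$cbababbacb  b
    2  ababbacbaabbacacbb$cb  b
    3  abbacacbb$cbababbacba  a
    4  abbacbaabbacacbb$cbab  b
    5  acacbb$cbababbacbaabb  b
    6  acbaabbacacbb$cbababb  b
    7  acbb$cbababbacbaabbac  c
    8  b$cbababbacbaabbacacb  b
    9  baabbacacbb$cbababbac  c
   10  bababbacbaabbacacbb$c  c
   11  babbacbaabbacacbb$cba  a
   12  bacacbb$cbababbacbaab  b
   13  bacbaabbacacbb$cbabab  b
   14  bb$cbababbacbaabbacac  c
   15  bbacacbb$cbababbacbaa  a
   16  bbacbaabbacacbb$cbaba  a
   17  cacbb$cbababbacbaabba  a
   18  cbaabbacacbb$cbababba  a
   19  cbababbacbaabbacacbb$  $
   20  cbb$cbababbacbaabbaca  a

bbbabbbcbccabbcaaaa$a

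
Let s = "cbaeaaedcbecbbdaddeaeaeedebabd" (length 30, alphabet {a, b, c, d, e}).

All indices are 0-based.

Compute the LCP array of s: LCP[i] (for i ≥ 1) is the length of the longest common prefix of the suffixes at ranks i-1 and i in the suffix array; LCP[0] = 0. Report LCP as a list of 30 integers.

sorted suffixes:
  #0 SA[0]=4  'aaedcbecbbdaddeaeaeedebabd'
  #1 SA[1]=27  'abd'
  #2 SA[2]=15  'addeaeaeedebabd'
  #3 SA[3]=2  'aeaaedcbecbbdaddeaeaeedebabd'
  #4 SA[4]=19  'aeaeedebabd'
  #5 SA[5]=5  'aedcbecbbdaddeaeaeedebabd'
  #6 SA[6]=21  'aeedebabd'
  #7 SA[7]=26  'babd'
  #8 SA[8]=1  'baeaaedcbecbbdaddeaeaeedebabd'
  #9 SA[9]=12  'bbdaddeaeaeedebabd'
  #10 SA[10]=28  'bd'
  #11 SA[11]=13  'bdaddeaeaeedebabd'
  #12 SA[12]=9  'becbbdaddeaeaeedebabd'
  #13 SA[13]=0  'cbaeaaedcbecbbdaddeaeaeedebabd'
  #14 SA[14]=11  'cbbdaddeaeaeedebabd'
  #15 SA[15]=8  'cbecbbdaddeaeaeedebabd'
  #16 SA[16]=29  'd'
  #17 SA[17]=14  'daddeaeaeedebabd'
  #18 SA[18]=7  'dcbecbbdaddeaeaeedebabd'
  #19 SA[19]=16  'ddeaeaeedebabd'
  #20 SA[20]=17  'deaeaeedebabd'
  #21 SA[21]=24  'debabd'
  #22 SA[22]=3  'eaaedcbecbbdaddeaeaeedebabd'
  #23 SA[23]=18  'eaeaeedebabd'
  #24 SA[24]=20  'eaeedebabd'
  #25 SA[25]=25  'ebabd'
  #26 SA[26]=10  'ecbbdaddeaeaeedebabd'
  #27 SA[27]=6  'edcbecbbdaddeaeaeedebabd'
  #28 SA[28]=23  'edebabd'
  #29 SA[29]=22  'eedebabd'

SA = [4, 27, 15, 2, 19, 5, 21, 26, 1, 12, 28, 13, 9, 0, 11, 8, 29, 14, 7, 16, 17, 24, 3, 18, 20, 25, 10, 6, 23, 22]
rank  pair      lcp
   1  s[4:],s[27:]  1  'a'
   2  s[27:],s[15:]  1  'a'
   3  s[15:],s[2:]  1  'a'
   4  s[2:],s[19:]  3  'aea'
   5  s[19:],s[5:]  2  'ae'
   6  s[5:],s[21:]  2  'ae'
   7  s[21:],s[26:]  0  ''
   8  s[26:],s[1:]  2  'ba'
   9  s[1:],s[12:]  1  'b'
  10  s[12:],s[28:]  1  'b'
  11  s[28:],s[13:]  2  'bd'
  12  s[13:],s[9:]  1  'b'
  13  s[9:],s[0:]  0  ''
  14  s[0:],s[11:]  2  'cb'
  15  s[11:],s[8:]  2  'cb'
  16  s[8:],s[29:]  0  ''
  17  s[29:],s[14:]  1  'd'
  18  s[14:],s[7:]  1  'd'
  19  s[7:],s[16:]  1  'd'
  20  s[16:],s[17:]  1  'd'
  21  s[17:],s[24:]  2  'de'
  22  s[24:],s[3:]  0  ''
  23  s[3:],s[18:]  2  'ea'
  24  s[18:],s[20:]  3  'eae'
  25  s[20:],s[25:]  1  'e'
  26  s[25:],s[10:]  1  'e'
  27  s[10:],s[6:]  1  'e'
  28  s[6:],s[23:]  2  'ed'
  29  s[23:],s[22:]  1  'e'

[0, 1, 1, 1, 3, 2, 2, 0, 2, 1, 1, 2, 1, 0, 2, 2, 0, 1, 1, 1, 1, 2, 0, 2, 3, 1, 1, 1, 2, 1]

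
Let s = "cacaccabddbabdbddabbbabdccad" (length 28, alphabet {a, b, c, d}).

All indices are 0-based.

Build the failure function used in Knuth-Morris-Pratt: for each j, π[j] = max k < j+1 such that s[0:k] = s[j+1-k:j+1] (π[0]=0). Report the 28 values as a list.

[0, 0, 1, 2, 3, 1, 2, 0, 0, 0, 0, 0, 0, 0, 0, 0, 0, 0, 0, 0, 0, 0, 0, 0, 1, 1, 2, 0]

π[0] = 0
j=1 s[j]='a': π[1]=0 (border '')
j=2 s[j]='c': π[2]=1 (border 'c')
j=3 s[j]='a': π[3]=2 (border 'ca')
j=4 s[j]='c': π[4]=3 (border 'cac')
j=5 s[j]='c': k: 3→1→0; π[5]=1 (border 'c')
j=6 s[j]='a': π[6]=2 (border 'ca')
j=7 s[j]='b': k: 2→0; π[7]=0 (border '')
j=8 s[j]='d': π[8]=0 (border '')
j=9 s[j]='d': π[9]=0 (border '')
j=10 s[j]='b': π[10]=0 (border '')
j=11 s[j]='a': π[11]=0 (border '')
j=12 s[j]='b': π[12]=0 (border '')
j=13 s[j]='d': π[13]=0 (border '')
j=14 s[j]='b': π[14]=0 (border '')
j=15 s[j]='d': π[15]=0 (border '')
j=16 s[j]='d': π[16]=0 (border '')
j=17 s[j]='a': π[17]=0 (border '')
j=18 s[j]='b': π[18]=0 (border '')
j=19 s[j]='b': π[19]=0 (border '')
j=20 s[j]='b': π[20]=0 (border '')
j=21 s[j]='a': π[21]=0 (border '')
j=22 s[j]='b': π[22]=0 (border '')
j=23 s[j]='d': π[23]=0 (border '')
j=24 s[j]='c': π[24]=1 (border 'c')
j=25 s[j]='c': k: 1→0; π[25]=1 (border 'c')
j=26 s[j]='a': π[26]=2 (border 'ca')
j=27 s[j]='d': k: 2→0; π[27]=0 (border '')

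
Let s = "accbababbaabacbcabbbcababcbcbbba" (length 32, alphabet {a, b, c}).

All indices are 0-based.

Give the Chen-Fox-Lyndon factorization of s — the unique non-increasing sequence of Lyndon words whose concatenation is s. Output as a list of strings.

["accb", "ababb", "aabacbcabbbcababcbcbbb", "a"]

emit factor 1: 'accb' (i=0, period=4)
emit factor 2: 'ababb' (i=4, period=5)
emit factor 3: 'aabacbcabbbcababcbcbbb' (i=9, period=22)
emit factor 4: 'a' (i=31, period=1)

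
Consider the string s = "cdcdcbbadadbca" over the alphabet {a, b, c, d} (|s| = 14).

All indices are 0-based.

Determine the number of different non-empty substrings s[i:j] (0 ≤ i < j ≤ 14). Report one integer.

rank→(start, suffix):
  0 → (13, 'a')
  1 → (7, 'adadbca')
  2 → (9, 'adbca')
  3 → (6, 'badadbca')
  4 → (5, 'bbadadbca')
  5 → (11, 'bca')
  6 → (12, 'ca')
  7 → (4, 'cbbadadbca')
  8 → (2, 'cdcbbadadbca')
  9 → (0, 'cdcdcbbadadbca')
  10 → (8, 'dadbca')
  11 → (10, 'dbca')
  12 → (3, 'dcbbadadbca')
  13 → (1, 'dcdcbbadadbca')

SA = [13, 7, 9, 6, 5, 11, 12, 4, 2, 0, 8, 10, 3, 1]
rank  pair      lcp
   1  s[13:],s[7:]  1  'a'
   2  s[7:],s[9:]  2  'ad'
   3  s[9:],s[6:]  0  ''
   4  s[6:],s[5:]  1  'b'
   5  s[5:],s[11:]  1  'b'
   6  s[11:],s[12:]  0  ''
   7  s[12:],s[4:]  1  'c'
   8  s[4:],s[2:]  1  'c'
   9  s[2:],s[0:]  3  'cdc'
  10  s[0:],s[8:]  0  ''
  11  s[8:],s[10:]  1  'd'
  12  s[10:],s[3:]  1  'd'
  13  s[3:],s[1:]  2  'dc'

n(n+1)/2 = 14·15/2 = 105
Σ LCP = 0 + 1 + 2 + 0 + 1 + 1 + 0 + 1 + 1 + 3 + 0 + 1 + 1 + 2 = 14
distinct = 105 − 14 = 91

91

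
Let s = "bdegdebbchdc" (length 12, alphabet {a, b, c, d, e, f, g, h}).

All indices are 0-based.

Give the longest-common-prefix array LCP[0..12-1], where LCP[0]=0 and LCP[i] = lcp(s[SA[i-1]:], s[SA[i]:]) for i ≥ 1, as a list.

rank→(start, suffix):
  0 → (6, 'bbchdc')
  1 → (7, 'bchdc')
  2 → (0, 'bdegdebbchdc')
  3 → (11, 'c')
  4 → (8, 'chdc')
  5 → (10, 'dc')
  6 → (4, 'debbchdc')
  7 → (1, 'degdebbchdc')
  8 → (5, 'ebbchdc')
  9 → (2, 'egdebbchdc')
  10 → (3, 'gdebbchdc')
  11 → (9, 'hdc')

SA = [6, 7, 0, 11, 8, 10, 4, 1, 5, 2, 3, 9]
i: (SA[i-1],SA[i]) lcp shared
  1: (6,7) 1 'b'
  2: (7,0) 1 'b'
  3: (0,11) 0 ''
  4: (11,8) 1 'c'
  5: (8,10) 0 ''
  6: (10,4) 1 'd'
  7: (4,1) 2 'de'
  8: (1,5) 0 ''
  9: (5,2) 1 'e'
  10: (2,3) 0 ''
  11: (3,9) 0 ''

[0, 1, 1, 0, 1, 0, 1, 2, 0, 1, 0, 0]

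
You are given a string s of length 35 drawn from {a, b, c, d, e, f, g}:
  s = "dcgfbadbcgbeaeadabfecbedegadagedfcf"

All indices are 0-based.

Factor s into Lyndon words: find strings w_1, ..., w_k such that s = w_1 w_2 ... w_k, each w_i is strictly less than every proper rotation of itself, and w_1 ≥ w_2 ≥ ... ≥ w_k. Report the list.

["d", "cgf", "b", "adbcgbeae", "ad", "abfecbedegadagedfcf"]

emit factor 1: 'd' (i=0, period=1)
emit factor 2: 'cgf' (i=1, period=3)
emit factor 3: 'b' (i=4, period=1)
emit factor 4: 'adbcgbeae' (i=5, period=9)
emit factor 5: 'ad' (i=14, period=2)
emit factor 6: 'abfecbedegadagedfcf' (i=16, period=19)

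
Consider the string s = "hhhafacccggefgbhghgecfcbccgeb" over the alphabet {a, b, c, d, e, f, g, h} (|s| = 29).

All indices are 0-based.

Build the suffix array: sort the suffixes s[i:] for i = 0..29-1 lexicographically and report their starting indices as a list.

rank→(start, suffix):
  0 → (5, 'acccggefgbhghgecfcbccgeb')
  1 → (3, 'afacccggefgbhghgecfcbccgeb')
  2 → (28, 'b')
  3 → (23, 'bccgeb')
  4 → (14, 'bhghgecfcbccgeb')
  5 → (22, 'cbccgeb')
  6 → (6, 'cccggefgbhghgecfcbccgeb')
  7 → (24, 'ccgeb')
  8 → (7, 'ccggefgbhghgecfcbccgeb')
  9 → (20, 'cfcbccgeb')
  10 → (25, 'cgeb')
  11 → (8, 'cggefgbhghgecfcbccgeb')
  12 → (27, 'eb')
  13 → (19, 'ecfcbccgeb')
  14 → (11, 'efgbhghgecfcbccgeb')
  15 → (4, 'facccggefgbhghgecfcbccgeb')
  16 → (21, 'fcbccgeb')
  17 → (12, 'fgbhghgecfcbccgeb')
  18 → (13, 'gbhghgecfcbccgeb')
  19 → (26, 'geb')
  20 → (18, 'gecfcbccgeb')
  21 → (10, 'gefgbhghgecfcbccgeb')
  22 → (9, 'ggefgbhghgecfcbccgeb')
  23 → (16, 'ghgecfcbccgeb')
  24 → (2, 'hafacccggefgbhghgecfcbccgeb')
  25 → (17, 'hgecfcbccgeb')
  26 → (15, 'hghgecfcbccgeb')
  27 → (1, 'hhafacccggefgbhghgecfcbccgeb')
  28 → (0, 'hhhafacccggefgbhghgecfcbccgeb')

[5, 3, 28, 23, 14, 22, 6, 24, 7, 20, 25, 8, 27, 19, 11, 4, 21, 12, 13, 26, 18, 10, 9, 16, 2, 17, 15, 1, 0]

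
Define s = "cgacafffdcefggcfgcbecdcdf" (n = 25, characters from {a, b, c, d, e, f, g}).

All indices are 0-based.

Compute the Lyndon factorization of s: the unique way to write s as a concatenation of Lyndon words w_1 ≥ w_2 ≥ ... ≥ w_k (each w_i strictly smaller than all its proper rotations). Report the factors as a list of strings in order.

["cg", "acafffdcefggcfgcbecdcdf"]

emit factor 1: 'cg' (i=0, period=2)
emit factor 2: 'acafffdcefggcfgcbecdcdf' (i=2, period=23)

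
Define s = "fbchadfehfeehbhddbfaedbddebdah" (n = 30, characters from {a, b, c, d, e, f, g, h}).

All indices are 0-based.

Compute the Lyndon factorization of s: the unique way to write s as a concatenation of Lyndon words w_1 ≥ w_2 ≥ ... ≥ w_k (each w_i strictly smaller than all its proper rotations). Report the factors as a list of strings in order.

emit factor 1: 'f' (i=0, period=1)
emit factor 2: 'bch' (i=1, period=3)
emit factor 3: 'adfehfeehbhddbfaedbddebdah' (i=4, period=26)

["f", "bch", "adfehfeehbhddbfaedbddebdah"]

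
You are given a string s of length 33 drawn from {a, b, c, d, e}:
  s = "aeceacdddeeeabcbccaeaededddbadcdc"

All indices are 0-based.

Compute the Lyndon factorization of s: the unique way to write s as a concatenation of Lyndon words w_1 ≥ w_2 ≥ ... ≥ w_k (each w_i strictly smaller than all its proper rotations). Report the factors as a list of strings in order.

["aece", "acdddeee", "abcbccaeaededddbadcdc"]

emit factor 1: 'aece' (i=0, period=4)
emit factor 2: 'acdddeee' (i=4, period=8)
emit factor 3: 'abcbccaeaededddbadcdc' (i=12, period=21)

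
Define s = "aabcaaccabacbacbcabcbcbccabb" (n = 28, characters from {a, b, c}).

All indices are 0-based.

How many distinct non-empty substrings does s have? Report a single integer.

rank | idx | suffix
   0 |   0 | aabcaaccabacbacbcabcbcbccabb
   1 |   4 | aaccabacbacbcabcbcbccabb
   2 |   8 | abacbacbcabcbcbccabb
   3 |  25 | abb
   4 |   1 | abcaaccabacbacbcabcbcbccabb
   5 |  17 | abcbcbccabb
   6 |  10 | acbacbcabcbcbccabb
   7 |  13 | acbcabcbcbccabb
   8 |   5 | accabacbacbcabcbcbccabb
   9 |  27 | b
  10 |   9 | bacbacbcabcbcbccabb
  11 |  12 | bacbcabcbcbccabb
  12 |  26 | bb
  13 |   2 | bcaaccabacbacbcabcbcbccabb
  14 |  15 | bcabcbcbccabb
  15 |  18 | bcbcbccabb
  16 |  20 | bcbccabb
  17 |  22 | bccabb
  18 |   3 | caaccabacbacbcabcbcbccabb
  19 |   7 | cabacbacbcabcbcbccabb
  20 |  24 | cabb
  21 |  16 | cabcbcbccabb
  22 |  11 | cbacbcabcbcbccabb
  23 |  14 | cbcabcbcbccabb
  24 |  19 | cbcbccabb
  25 |  21 | cbccabb
  26 |   6 | ccabacbacbcabcbcbccabb
  27 |  23 | ccabb

SA = [0, 4, 8, 25, 1, 17, 10, 13, 5, 27, 9, 12, 26, 2, 15, 18, 20, 22, 3, 7, 24, 16, 11, 14, 19, 21, 6, 23]
i: (SA[i-1],SA[i]) lcp shared
  1: (0,4) 2 'aa'
  2: (4,8) 1 'a'
  3: (8,25) 2 'ab'
  4: (25,1) 2 'ab'
  5: (1,17) 3 'abc'
  6: (17,10) 1 'a'
  7: (10,13) 3 'acb'
  8: (13,5) 2 'ac'
  9: (5,27) 0 ''
  10: (27,9) 1 'b'
  11: (9,12) 4 'bacb'
  12: (12,26) 1 'b'
  13: (26,2) 1 'b'
  14: (2,15) 3 'bca'
  15: (15,18) 2 'bc'
  16: (18,20) 4 'bcbc'
  17: (20,22) 2 'bc'
  18: (22,3) 0 ''
  19: (3,7) 2 'ca'
  20: (7,24) 3 'cab'
  21: (24,16) 3 'cab'
  22: (16,11) 1 'c'
  23: (11,14) 2 'cb'
  24: (14,19) 3 'cbc'
  25: (19,21) 3 'cbc'
  26: (21,6) 1 'c'
  27: (6,23) 4 'ccab'

n(n+1)/2 = 28·29/2 = 406
Σ LCP = 0 + 2 + 1 + 2 + 2 + 3 + 1 + 3 + 2 + 0 + 1 + 4 + 1 + 1 + 3 + 2 + 4 + 2 + 0 + 2 + 3 + 3 + 1 + 2 + 3 + 3 + 1 + 4 = 56
distinct = 406 − 56 = 350

350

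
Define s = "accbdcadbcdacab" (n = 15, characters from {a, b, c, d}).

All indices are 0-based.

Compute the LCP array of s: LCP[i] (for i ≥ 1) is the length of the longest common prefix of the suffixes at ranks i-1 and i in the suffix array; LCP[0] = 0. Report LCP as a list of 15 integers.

rank | idx | suffix
   0 |  13 | ab
   1 |  11 | acab
   2 |   0 | accbdcadbcdacab
   3 |   6 | adbcdacab
   4 |  14 | b
   5 |   8 | bcdacab
   6 |   3 | bdcadbcdacab
   7 |  12 | cab
   8 |   5 | cadbcdacab
   9 |   2 | cbdcadbcdacab
  10 |   1 | ccbdcadbcdacab
  11 |   9 | cdacab
  12 |  10 | dacab
  13 |   7 | dbcdacab
  14 |   4 | dcadbcdacab

SA = [13, 11, 0, 6, 14, 8, 3, 12, 5, 2, 1, 9, 10, 7, 4]
[i] adj suffixes → lcp
  [1] 13/11 → 1 ('a')
  [2] 11/0 → 2 ('ac')
  [3] 0/6 → 1 ('a')
  [4] 6/14 → 0 ('')
  [5] 14/8 → 1 ('b')
  [6] 8/3 → 1 ('b')
  [7] 3/12 → 0 ('')
  [8] 12/5 → 2 ('ca')
  [9] 5/2 → 1 ('c')
  [10] 2/1 → 1 ('c')
  [11] 1/9 → 1 ('c')
  [12] 9/10 → 0 ('')
  [13] 10/7 → 1 ('d')
  [14] 7/4 → 1 ('d')

[0, 1, 2, 1, 0, 1, 1, 0, 2, 1, 1, 1, 0, 1, 1]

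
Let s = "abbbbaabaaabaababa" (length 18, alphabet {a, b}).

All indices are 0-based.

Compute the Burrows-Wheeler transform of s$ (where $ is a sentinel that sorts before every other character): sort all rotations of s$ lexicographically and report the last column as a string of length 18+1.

rank  rotation             last
    0  $abbbbaabaaabaababa  a
    1  a$abbbbaabaaabaabab  b
    2  aaabaababa$abbbbaab  b
    3  aabaaabaababa$abbbb  b
    4  aabaababa$abbbbaaba  a
    5  aababa$abbbbaabaaab  b
    6  aba$abbbbaabaaabaab  b
    7  abaaabaababa$abbbba  a
    8  abaababa$abbbbaabaa  a
    9  ababa$abbbbaabaaaba  a
   10  abbbbaabaaabaababa$  $
   11  ba$abbbbaabaaabaaba  a
   12  baaabaababa$abbbbaa  a
   13  baabaaabaababa$abbb  b
   14  baababa$abbbbaabaaa  a
   15  baba$abbbbaabaaabaa  a
   16  bbaabaaabaababa$abb  b
   17  bbbaabaaabaababa$ab  b
   18  bbbbaabaaabaababa$a  a

abbbabbaaa$aabaabba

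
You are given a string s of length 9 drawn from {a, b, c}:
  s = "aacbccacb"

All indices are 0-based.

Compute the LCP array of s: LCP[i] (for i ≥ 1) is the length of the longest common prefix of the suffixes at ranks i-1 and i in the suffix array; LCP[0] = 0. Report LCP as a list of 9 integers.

[0, 1, 3, 0, 1, 0, 1, 2, 1]

rank | idx | suffix
   0 |   0 | aacbccacb
   1 |   6 | acb
   2 |   1 | acbccacb
   3 |   8 | b
   4 |   3 | bccacb
   5 |   5 | cacb
   6 |   7 | cb
   7 |   2 | cbccacb
   8 |   4 | ccacb

SA = [0, 6, 1, 8, 3, 5, 7, 2, 4]
[i] adj suffixes → lcp
  [1] 0/6 → 1 ('a')
  [2] 6/1 → 3 ('acb')
  [3] 1/8 → 0 ('')
  [4] 8/3 → 1 ('b')
  [5] 3/5 → 0 ('')
  [6] 5/7 → 1 ('c')
  [7] 7/2 → 2 ('cb')
  [8] 2/4 → 1 ('c')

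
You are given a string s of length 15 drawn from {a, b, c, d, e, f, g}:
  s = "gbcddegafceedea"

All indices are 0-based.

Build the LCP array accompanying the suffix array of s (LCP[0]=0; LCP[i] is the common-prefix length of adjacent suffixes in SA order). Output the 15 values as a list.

[0, 1, 0, 0, 1, 0, 1, 2, 0, 1, 1, 1, 0, 0, 1]

rank | idx | suffix
   0 |  14 | a
   1 |   7 | afceedea
   2 |   1 | bcddegafceedea
   3 |   2 | cddegafceedea
   4 |   9 | ceedea
   5 |   3 | ddegafceedea
   6 |  12 | dea
   7 |   4 | degafceedea
   8 |  13 | ea
   9 |  11 | edea
  10 |  10 | eedea
  11 |   5 | egafceedea
  12 |   8 | fceedea
  13 |   6 | gafceedea
  14 |   0 | gbcddegafceedea

SA = [14, 7, 1, 2, 9, 3, 12, 4, 13, 11, 10, 5, 8, 6, 0]
rank  pair      lcp
   1  s[14:],s[7:]  1  'a'
   2  s[7:],s[1:]  0  ''
   3  s[1:],s[2:]  0  ''
   4  s[2:],s[9:]  1  'c'
   5  s[9:],s[3:]  0  ''
   6  s[3:],s[12:]  1  'd'
   7  s[12:],s[4:]  2  'de'
   8  s[4:],s[13:]  0  ''
   9  s[13:],s[11:]  1  'e'
  10  s[11:],s[10:]  1  'e'
  11  s[10:],s[5:]  1  'e'
  12  s[5:],s[8:]  0  ''
  13  s[8:],s[6:]  0  ''
  14  s[6:],s[0:]  1  'g'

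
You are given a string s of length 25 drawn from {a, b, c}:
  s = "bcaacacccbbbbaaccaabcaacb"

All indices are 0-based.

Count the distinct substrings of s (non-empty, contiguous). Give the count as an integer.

sorted suffixes:
  #0 SA[0]=17  'aabcaacb'
  #1 SA[1]=2  'aacacccbbbbaaccaabcaacb'
  #2 SA[2]=21  'aacb'
  #3 SA[3]=13  'aaccaabcaacb'
  #4 SA[4]=18  'abcaacb'
  #5 SA[5]=3  'acacccbbbbaaccaabcaacb'
  #6 SA[6]=22  'acb'
  #7 SA[7]=14  'accaabcaacb'
  #8 SA[8]=5  'acccbbbbaaccaabcaacb'
  #9 SA[9]=24  'b'
  #10 SA[10]=12  'baaccaabcaacb'
  #11 SA[11]=11  'bbaaccaabcaacb'
  #12 SA[12]=10  'bbbaaccaabcaacb'
  #13 SA[13]=9  'bbbbaaccaabcaacb'
  #14 SA[14]=0  'bcaacacccbbbbaaccaabcaacb'
  #15 SA[15]=19  'bcaacb'
  #16 SA[16]=16  'caabcaacb'
  #17 SA[17]=1  'caacacccbbbbaaccaabcaacb'
  #18 SA[18]=20  'caacb'
  #19 SA[19]=4  'cacccbbbbaaccaabcaacb'
  #20 SA[20]=23  'cb'
  #21 SA[21]=8  'cbbbbaaccaabcaacb'
  #22 SA[22]=15  'ccaabcaacb'
  #23 SA[23]=7  'ccbbbbaaccaabcaacb'
  #24 SA[24]=6  'cccbbbbaaccaabcaacb'

SA = [17, 2, 21, 13, 18, 3, 22, 14, 5, 24, 12, 11, 10, 9, 0, 19, 16, 1, 20, 4, 23, 8, 15, 7, 6]
rank  pair      lcp
   1  s[17:],s[2:]  2  'aa'
   2  s[2:],s[21:]  3  'aac'
   3  s[21:],s[13:]  3  'aac'
   4  s[13:],s[18:]  1  'a'
   5  s[18:],s[3:]  1  'a'
   6  s[3:],s[22:]  2  'ac'
   7  s[22:],s[14:]  2  'ac'
   8  s[14:],s[5:]  3  'acc'
   9  s[5:],s[24:]  0  ''
  10  s[24:],s[12:]  1  'b'
  11  s[12:],s[11:]  1  'b'
  12  s[11:],s[10:]  2  'bb'
  13  s[10:],s[9:]  3  'bbb'
  14  s[9:],s[0:]  1  'b'
  15  s[0:],s[19:]  5  'bcaac'
  16  s[19:],s[16:]  0  ''
  17  s[16:],s[1:]  3  'caa'
  18  s[1:],s[20:]  4  'caac'
  19  s[20:],s[4:]  2  'ca'
  20  s[4:],s[23:]  1  'c'
  21  s[23:],s[8:]  2  'cb'
  22  s[8:],s[15:]  1  'c'
  23  s[15:],s[7:]  2  'cc'
  24  s[7:],s[6:]  2  'cc'

n(n+1)/2 = 25·26/2 = 325
Σ LCP = 0 + 2 + 3 + 3 + 1 + 1 + 2 + 2 + 3 + 0 + 1 + 1 + 2 + 3 + 1 + 5 + 0 + 3 + 4 + 2 + 1 + 2 + 1 + 2 + 2 = 47
distinct = 325 − 47 = 278

278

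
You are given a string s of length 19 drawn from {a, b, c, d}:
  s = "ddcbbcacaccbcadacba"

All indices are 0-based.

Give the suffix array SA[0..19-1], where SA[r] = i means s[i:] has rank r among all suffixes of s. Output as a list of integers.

rank→(start, suffix):
  0 → (18, 'a')
  1 → (6, 'acaccbcadacba')
  2 → (15, 'acba')
  3 → (8, 'accbcadacba')
  4 → (13, 'adacba')
  5 → (17, 'ba')
  6 → (3, 'bbcacaccbcadacba')
  7 → (4, 'bcacaccbcadacba')
  8 → (11, 'bcadacba')
  9 → (5, 'cacaccbcadacba')
  10 → (7, 'caccbcadacba')
  11 → (12, 'cadacba')
  12 → (16, 'cba')
  13 → (2, 'cbbcacaccbcadacba')
  14 → (10, 'cbcadacba')
  15 → (9, 'ccbcadacba')
  16 → (14, 'dacba')
  17 → (1, 'dcbbcacaccbcadacba')
  18 → (0, 'ddcbbcacaccbcadacba')

[18, 6, 15, 8, 13, 17, 3, 4, 11, 5, 7, 12, 16, 2, 10, 9, 14, 1, 0]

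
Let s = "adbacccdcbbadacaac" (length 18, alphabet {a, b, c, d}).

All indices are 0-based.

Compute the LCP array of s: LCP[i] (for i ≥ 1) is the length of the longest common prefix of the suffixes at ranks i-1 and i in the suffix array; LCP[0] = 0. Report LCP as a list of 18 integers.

sorted suffixes:
  #0 SA[0]=15  'aac'
  #1 SA[1]=16  'ac'
  #2 SA[2]=13  'acaac'
  #3 SA[3]=3  'acccdcbbadacaac'
  #4 SA[4]=11  'adacaac'
  #5 SA[5]=0  'adbacccdcbbadacaac'
  #6 SA[6]=2  'bacccdcbbadacaac'
  #7 SA[7]=10  'badacaac'
  #8 SA[8]=9  'bbadacaac'
  #9 SA[9]=17  'c'
  #10 SA[10]=14  'caac'
  #11 SA[11]=8  'cbbadacaac'
  #12 SA[12]=4  'cccdcbbadacaac'
  #13 SA[13]=5  'ccdcbbadacaac'
  #14 SA[14]=6  'cdcbbadacaac'
  #15 SA[15]=12  'dacaac'
  #16 SA[16]=1  'dbacccdcbbadacaac'
  #17 SA[17]=7  'dcbbadacaac'

SA = [15, 16, 13, 3, 11, 0, 2, 10, 9, 17, 14, 8, 4, 5, 6, 12, 1, 7]
i: (SA[i-1],SA[i]) lcp shared
  1: (15,16) 1 'a'
  2: (16,13) 2 'ac'
  3: (13,3) 2 'ac'
  4: (3,11) 1 'a'
  5: (11,0) 2 'ad'
  6: (0,2) 0 ''
  7: (2,10) 2 'ba'
  8: (10,9) 1 'b'
  9: (9,17) 0 ''
  10: (17,14) 1 'c'
  11: (14,8) 1 'c'
  12: (8,4) 1 'c'
  13: (4,5) 2 'cc'
  14: (5,6) 1 'c'
  15: (6,12) 0 ''
  16: (12,1) 1 'd'
  17: (1,7) 1 'd'

[0, 1, 2, 2, 1, 2, 0, 2, 1, 0, 1, 1, 1, 2, 1, 0, 1, 1]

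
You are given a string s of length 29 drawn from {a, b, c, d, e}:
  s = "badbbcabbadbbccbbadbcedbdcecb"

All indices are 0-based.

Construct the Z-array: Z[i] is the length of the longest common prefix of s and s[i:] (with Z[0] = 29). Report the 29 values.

[29, 0, 0, 1, 1, 0, 0, 1, 6, 0, 0, 1, 1, 0, 0, 1, 4, 0, 0, 1, 0, 0, 0, 1, 0, 0, 0, 0, 1]

Z[0]=29
i=1: fresh scan; Z[1]=0
i=2: fresh scan; Z[2]=0
i=3: fresh scan; Z[3]=1 scan→box=[3,4)
i=4: fresh scan; Z[4]=1 scan→box=[4,5)
i=5: fresh scan; Z[5]=0
i=6: fresh scan; Z[6]=0
i=7: fresh scan; Z[7]=1 scan→box=[7,8)
i=8: fresh scan; Z[8]=6 scan→box=[8,14)
i=9: min(r-i=5, Z[1]=0)=0; Z[9]=0
i=10: min(r-i=4, Z[2]=0)=0; Z[10]=0
i=11: min(r-i=3, Z[3]=1)=1; Z[11]=1
i=12: min(r-i=2, Z[4]=1)=1; Z[12]=1
i=13: min(r-i=1, Z[5]=0)=0; Z[13]=0
i=14: fresh scan; Z[14]=0
i=15: fresh scan; Z[15]=1 scan→box=[15,16)
i=16: fresh scan; Z[16]=4 scan→box=[16,20)
i=17: min(r-i=3, Z[1]=0)=0; Z[17]=0
i=18: min(r-i=2, Z[2]=0)=0; Z[18]=0
i=19: min(r-i=1, Z[3]=1)=1; Z[19]=1
i=20: fresh scan; Z[20]=0
i=21: fresh scan; Z[21]=0
i=22: fresh scan; Z[22]=0
i=23: fresh scan; Z[23]=1 scan→box=[23,24)
i=24: fresh scan; Z[24]=0
i=25: fresh scan; Z[25]=0
i=26: fresh scan; Z[26]=0
i=27: fresh scan; Z[27]=0
i=28: fresh scan; Z[28]=1 scan→box=[28,29)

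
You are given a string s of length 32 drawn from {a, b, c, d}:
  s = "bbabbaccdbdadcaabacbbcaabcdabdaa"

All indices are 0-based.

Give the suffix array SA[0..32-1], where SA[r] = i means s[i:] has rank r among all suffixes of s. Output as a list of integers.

[31, 30, 14, 22, 15, 2, 23, 27, 17, 5, 11, 1, 16, 4, 0, 3, 19, 20, 24, 28, 9, 13, 21, 18, 6, 25, 7, 29, 26, 10, 8, 12]

rank→(start, suffix):
  0 → (31, 'a')
  1 → (30, 'aa')
  2 → (14, 'aabacbbcaabcdabdaa')
  3 → (22, 'aabcdabdaa')
  4 → (15, 'abacbbcaabcdabdaa')
  5 → (2, 'abbaccdbdadcaabacbbcaabcdabdaa')
  6 → (23, 'abcdabdaa')
  7 → (27, 'abdaa')
  8 → (17, 'acbbcaabcdabdaa')
  9 → (5, 'accdbdadcaabacbbcaabcdabdaa')
  10 → (11, 'adcaabacbbcaabcdabdaa')
  11 → (1, 'babbaccdbdadcaabacbbcaabcdabdaa')
  12 → (16, 'bacbbcaabcdabdaa')
  13 → (4, 'baccdbdadcaabacbbcaabcdabdaa')
  14 → (0, 'bbabbaccdbdadcaabacbbcaabcdabdaa')
  15 → (3, 'bbaccdbdadcaabacbbcaabcdabdaa')
  16 → (19, 'bbcaabcdabdaa')
  17 → (20, 'bcaabcdabdaa')
  18 → (24, 'bcdabdaa')
  19 → (28, 'bdaa')
  20 → (9, 'bdadcaabacbbcaabcdabdaa')
  21 → (13, 'caabacbbcaabcdabdaa')
  22 → (21, 'caabcdabdaa')
  23 → (18, 'cbbcaabcdabdaa')
  24 → (6, 'ccdbdadcaabacbbcaabcdabdaa')
  25 → (25, 'cdabdaa')
  26 → (7, 'cdbdadcaabacbbcaabcdabdaa')
  27 → (29, 'daa')
  28 → (26, 'dabdaa')
  29 → (10, 'dadcaabacbbcaabcdabdaa')
  30 → (8, 'dbdadcaabacbbcaabcdabdaa')
  31 → (12, 'dcaabacbbcaabcdabdaa')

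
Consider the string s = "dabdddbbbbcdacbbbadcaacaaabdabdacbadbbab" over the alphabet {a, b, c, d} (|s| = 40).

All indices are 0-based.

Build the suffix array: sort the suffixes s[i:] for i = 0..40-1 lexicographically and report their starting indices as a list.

sorted suffixes:
  #0 SA[0]=23  'aaabdabdacbadbbab'
  #1 SA[1]=24  'aabdabdacbadbbab'
  #2 SA[2]=20  'aacaaabdabdacbadbbab'
  #3 SA[3]=38  'ab'
  #4 SA[4]=25  'abdabdacbadbbab'
  #5 SA[5]=28  'abdacbadbbab'
  #6 SA[6]=1  'abdddbbbbcdacbbbadcaacaaabdabdacbadbbab'
  #7 SA[7]=21  'acaaabdabdacbadbbab'
  #8 SA[8]=31  'acbadbbab'
  #9 SA[9]=12  'acbbbadcaacaaabdabdacbadbbab'
  #10 SA[10]=34  'adbbab'
  #11 SA[11]=17  'adcaacaaabdabdacbadbbab'
  #12 SA[12]=39  'b'
  #13 SA[13]=37  'bab'
  #14 SA[14]=33  'badbbab'
  #15 SA[15]=16  'badcaacaaabdabdacbadbbab'
  #16 SA[16]=36  'bbab'
  #17 SA[17]=15  'bbadcaacaaabdabdacbadbbab'
  #18 SA[18]=14  'bbbadcaacaaabdabdacbadbbab'
  #19 SA[19]=6  'bbbbcdacbbbadcaacaaabdabdacbadbbab'
  #20 SA[20]=7  'bbbcdacbbbadcaacaaabdabdacbadbbab'
  #21 SA[21]=8  'bbcdacbbbadcaacaaabdabdacbadbbab'
  #22 SA[22]=9  'bcdacbbbadcaacaaabdabdacbadbbab'
  #23 SA[23]=26  'bdabdacbadbbab'
  #24 SA[24]=29  'bdacbadbbab'
  #25 SA[25]=2  'bdddbbbbcdacbbbadcaacaaabdabdacbadbbab'
  #26 SA[26]=22  'caaabdabdacbadbbab'
  #27 SA[27]=19  'caacaaabdabdacbadbbab'
  #28 SA[28]=32  'cbadbbab'
  #29 SA[29]=13  'cbbbadcaacaaabdabdacbadbbab'
  #30 SA[30]=10  'cdacbbbadcaacaaabdabdacbadbbab'
  #31 SA[31]=27  'dabdacbadbbab'
  #32 SA[32]=0  'dabdddbbbbcdacbbbadcaacaaabdabdacbadbbab'
  #33 SA[33]=30  'dacbadbbab'
  #34 SA[34]=11  'dacbbbadcaacaaabdabdacbadbbab'
  #35 SA[35]=35  'dbbab'
  #36 SA[36]=5  'dbbbbcdacbbbadcaacaaabdabdacbadbbab'
  #37 SA[37]=18  'dcaacaaabdabdacbadbbab'
  #38 SA[38]=4  'ddbbbbcdacbbbadcaacaaabdabdacbadbbab'
  #39 SA[39]=3  'dddbbbbcdacbbbadcaacaaabdabdacbadbbab'

[23, 24, 20, 38, 25, 28, 1, 21, 31, 12, 34, 17, 39, 37, 33, 16, 36, 15, 14, 6, 7, 8, 9, 26, 29, 2, 22, 19, 32, 13, 10, 27, 0, 30, 11, 35, 5, 18, 4, 3]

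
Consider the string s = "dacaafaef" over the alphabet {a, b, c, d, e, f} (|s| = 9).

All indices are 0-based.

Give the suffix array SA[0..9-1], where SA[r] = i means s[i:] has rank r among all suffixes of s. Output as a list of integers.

sorted suffixes:
  #0 SA[0]=3  'aafaef'
  #1 SA[1]=1  'acaafaef'
  #2 SA[2]=6  'aef'
  #3 SA[3]=4  'afaef'
  #4 SA[4]=2  'caafaef'
  #5 SA[5]=0  'dacaafaef'
  #6 SA[6]=7  'ef'
  #7 SA[7]=8  'f'
  #8 SA[8]=5  'faef'

[3, 1, 6, 4, 2, 0, 7, 8, 5]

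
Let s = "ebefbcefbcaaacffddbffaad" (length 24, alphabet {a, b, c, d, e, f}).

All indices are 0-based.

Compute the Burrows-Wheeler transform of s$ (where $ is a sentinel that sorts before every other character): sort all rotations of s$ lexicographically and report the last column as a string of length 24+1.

rank  rotation                   last
    0  $ebefbcefbcaaacffddbffaad  d
    1  aaacffddbffaad$ebefbcefbc  c
    2  aacffddbffaad$ebefbcefbca  a
    3  aad$ebefbcefbcaaacffddbff  f
    4  acffddbffaad$ebefbcefbcaa  a
    5  ad$ebefbcefbcaaacffddbffa  a
    6  bcaaacffddbffaad$ebefbcef  f
    7  bcefbcaaacffddbffaad$ebef  f
    8  befbcefbcaaacffddbffaad$e  e
    9  bffaad$ebefbcefbcaaacffdd  d
   10  caaacffddbffaad$ebefbcefb  b
   11  cefbcaaacffddbffaad$ebefb  b
   12  cffddbffaad$ebefbcefbcaaa  a
   13  d$ebefbcefbcaaacffddbffaa  a
   14  dbffaad$ebefbcefbcaaacffd  d
   15  ddbffaad$ebefbcefbcaaacff  f
   16  ebefbcefbcaaacffddbffaad$  $
   17  efbcaaacffddbffaad$ebefbc  c
   18  efbcefbcaaacffddbffaad$eb  b
   19  faad$ebefbcefbcaaacffddbf  f
   20  fbcaaacffddbffaad$ebefbce  e
   21  fbcefbcaaacffddbffaad$ebe  e
   22  fddbffaad$ebefbcefbcaaacf  f
   23  ffaad$ebefbcefbcaaacffddb  b
   24  ffddbffaad$ebefbcefbcaaac  c

dcafaaffedbbaadf$cbfeefbc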